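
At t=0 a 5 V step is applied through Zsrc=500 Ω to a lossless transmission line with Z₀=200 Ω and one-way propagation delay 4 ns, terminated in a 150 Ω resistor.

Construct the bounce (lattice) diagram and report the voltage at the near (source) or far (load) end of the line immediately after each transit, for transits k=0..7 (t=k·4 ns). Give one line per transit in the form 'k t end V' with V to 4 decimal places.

0 0 source 1.4286
1 4 load 1.2245
2 8 source 1.1370
3 12 load 1.1495
4 16 source 1.1549
5 20 load 1.1541
6 24 source 1.1538
7 28 load 1.1538

Γ_L=-0.142857, Γ_S=0.428571; launch V₁=5·200/700=1.428571
k=0 src: V=1.4286
k=1 load: inc=1.428571, refl=1.428571·-0.142857=-0.2041; V=0.000000+1.428571+-0.204082=1.2245
k=2 src: inc=-0.204082, refl=-0.204082·0.428571=-0.0875; V=1.428571+-0.204082+-0.087464=1.1370
k=3 load: inc=-0.087464, refl=-0.087464·-0.142857=0.0125; V=1.224490+-0.087464+0.012495=1.1495
k=4 src: inc=0.012495, refl=0.012495·0.428571=0.0054; V=1.137026+0.012495+0.005355=1.1549
k=5 load: inc=0.005355, refl=0.005355·-0.142857=-0.0008; V=1.149521+0.005355+-0.000765=1.1541
k=6 src: inc=-0.000765, refl=-0.000765·0.428571=-0.0003; V=1.154876+-0.000765+-0.000328=1.1538
k=7 load: inc=-0.000328, refl=-0.000328·-0.142857=0.0000; V=1.154111+-0.000328+0.000047=1.1538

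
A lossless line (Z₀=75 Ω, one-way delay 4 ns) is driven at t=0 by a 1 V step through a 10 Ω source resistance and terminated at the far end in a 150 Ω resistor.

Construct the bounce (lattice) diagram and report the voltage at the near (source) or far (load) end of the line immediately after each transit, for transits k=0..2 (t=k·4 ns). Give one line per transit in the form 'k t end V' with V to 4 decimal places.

0 0 source 0.8824
1 4 load 1.1765
2 8 source 0.9516

Γ_L=0.333333, Γ_S=-0.764706; launch V₁=1·75/85=0.882353
k=0 src: V=0.8824
k=1 load: inc=0.882353, refl=0.882353·0.333333=0.2941; V=0.000000+0.882353+0.294118=1.1765
k=2 src: inc=0.294118, refl=0.294118·-0.764706=-0.2249; V=0.882353+0.294118+-0.224913=0.9516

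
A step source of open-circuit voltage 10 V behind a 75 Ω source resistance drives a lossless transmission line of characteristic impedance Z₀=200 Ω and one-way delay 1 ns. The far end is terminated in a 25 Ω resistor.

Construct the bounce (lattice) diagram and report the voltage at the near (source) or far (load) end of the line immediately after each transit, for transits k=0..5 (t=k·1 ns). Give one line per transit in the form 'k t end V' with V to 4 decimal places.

Γ_L=-0.777778, Γ_S=-0.454545; launch V₁=10·200/275=7.272727
k=0 src: V=7.2727
k=1 load: inc=7.272727, refl=7.272727·-0.777778=-5.6566; V=0.000000+7.272727+-5.656566=1.6162
k=2 src: inc=-5.656566, refl=-5.656566·-0.454545=2.5712; V=7.272727+-5.656566+2.571166=4.1873
k=3 load: inc=2.571166, refl=2.571166·-0.777778=-1.9998; V=1.616162+2.571166+-1.999796=2.1875
k=4 src: inc=-1.999796, refl=-1.999796·-0.454545=0.9090; V=4.187328+-1.999796+0.908998=3.0965
k=5 load: inc=0.908998, refl=0.908998·-0.777778=-0.7070; V=2.187532+0.908998+-0.706999=2.3895

0 0 source 7.2727
1 1 load 1.6162
2 2 source 4.1873
3 3 load 2.1875
4 4 source 3.0965
5 5 load 2.3895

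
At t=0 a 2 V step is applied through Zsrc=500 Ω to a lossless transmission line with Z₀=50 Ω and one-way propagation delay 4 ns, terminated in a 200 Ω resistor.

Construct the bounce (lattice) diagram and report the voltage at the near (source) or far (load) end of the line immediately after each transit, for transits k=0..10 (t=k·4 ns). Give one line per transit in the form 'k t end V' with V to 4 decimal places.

Γ_L=0.600000, Γ_S=0.818182; launch V₁=2·50/550=0.181818
k=0 src: V=0.1818
k=1 load: inc=0.181818, refl=0.181818·0.600000=0.1091; V=0.000000+0.181818+0.109091=0.2909
k=2 src: inc=0.109091, refl=0.109091·0.818182=0.0893; V=0.181818+0.109091+0.089256=0.3802
k=3 load: inc=0.089256, refl=0.089256·0.600000=0.0536; V=0.290909+0.089256+0.053554=0.4337
k=4 src: inc=0.053554, refl=0.053554·0.818182=0.0438; V=0.380165+0.053554+0.043817=0.4775
k=5 load: inc=0.043817, refl=0.043817·0.600000=0.0263; V=0.433719+0.043817+0.026290=0.5038
k=6 src: inc=0.026290, refl=0.026290·0.818182=0.0215; V=0.477536+0.026290+0.021510=0.5253
k=7 load: inc=0.021510, refl=0.021510·0.600000=0.0129; V=0.503826+0.021510+0.012906=0.5382
k=8 src: inc=0.012906, refl=0.012906·0.818182=0.0106; V=0.525336+0.012906+0.010559=0.5488
k=9 load: inc=0.010559, refl=0.010559·0.600000=0.0063; V=0.538242+0.010559+0.006336=0.5551
k=10 src: inc=0.006336, refl=0.006336·0.818182=0.0052; V=0.548801+0.006336+0.005184=0.5603

0 0 source 0.1818
1 4 load 0.2909
2 8 source 0.3802
3 12 load 0.4337
4 16 source 0.4775
5 20 load 0.5038
6 24 source 0.5253
7 28 load 0.5382
8 32 source 0.5488
9 36 load 0.5551
10 40 source 0.5603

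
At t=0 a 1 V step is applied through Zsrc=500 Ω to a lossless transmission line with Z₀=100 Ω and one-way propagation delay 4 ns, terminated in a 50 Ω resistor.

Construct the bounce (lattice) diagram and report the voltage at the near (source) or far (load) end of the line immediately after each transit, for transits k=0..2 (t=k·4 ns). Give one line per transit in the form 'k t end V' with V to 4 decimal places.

Γ_L=-0.333333, Γ_S=0.666667; launch V₁=1·100/600=0.166667
k=0 src: V=0.1667
k=1 load: inc=0.166667, refl=0.166667·-0.333333=-0.0556; V=0.000000+0.166667+-0.055556=0.1111
k=2 src: inc=-0.055556, refl=-0.055556·0.666667=-0.0370; V=0.166667+-0.055556+-0.037037=0.0741

0 0 source 0.1667
1 4 load 0.1111
2 8 source 0.0741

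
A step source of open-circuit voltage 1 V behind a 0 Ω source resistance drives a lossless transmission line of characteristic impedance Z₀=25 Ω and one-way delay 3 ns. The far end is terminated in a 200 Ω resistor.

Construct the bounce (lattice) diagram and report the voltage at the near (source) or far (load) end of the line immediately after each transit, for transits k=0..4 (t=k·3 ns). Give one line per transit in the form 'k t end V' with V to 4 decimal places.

Γ_L=0.777778, Γ_S=-1.000000; launch V₁=1·25/25=1.000000
k=0 src: V=1.0000
k=1 load: inc=1.000000, refl=1.000000·0.777778=0.7778; V=0.000000+1.000000+0.777778=1.7778
k=2 src: inc=0.777778, refl=0.777778·-1.000000=-0.7778; V=1.000000+0.777778+-0.777778=1.0000
k=3 load: inc=-0.777778, refl=-0.777778·0.777778=-0.6049; V=1.777778+-0.777778+-0.604938=0.3951
k=4 src: inc=-0.604938, refl=-0.604938·-1.000000=0.6049; V=1.000000+-0.604938+0.604938=1.0000

0 0 source 1.0000
1 3 load 1.7778
2 6 source 1.0000
3 9 load 0.3951
4 12 source 1.0000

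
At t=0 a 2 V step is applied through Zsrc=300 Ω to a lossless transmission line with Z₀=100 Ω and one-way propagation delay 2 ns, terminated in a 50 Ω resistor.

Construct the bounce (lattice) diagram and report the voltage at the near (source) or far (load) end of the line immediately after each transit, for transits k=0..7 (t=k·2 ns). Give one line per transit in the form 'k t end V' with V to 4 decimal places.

Γ_L=-0.333333, Γ_S=0.500000; launch V₁=2·100/400=0.500000
k=0 src: V=0.5000
k=1 load: inc=0.500000, refl=0.500000·-0.333333=-0.1667; V=0.000000+0.500000+-0.166667=0.3333
k=2 src: inc=-0.166667, refl=-0.166667·0.500000=-0.0833; V=0.500000+-0.166667+-0.083333=0.2500
k=3 load: inc=-0.083333, refl=-0.083333·-0.333333=0.0278; V=0.333333+-0.083333+0.027778=0.2778
k=4 src: inc=0.027778, refl=0.027778·0.500000=0.0139; V=0.250000+0.027778+0.013889=0.2917
k=5 load: inc=0.013889, refl=0.013889·-0.333333=-0.0046; V=0.277778+0.013889+-0.004630=0.2870
k=6 src: inc=-0.004630, refl=-0.004630·0.500000=-0.0023; V=0.291667+-0.004630+-0.002315=0.2847
k=7 load: inc=-0.002315, refl=-0.002315·-0.333333=0.0008; V=0.287037+-0.002315+0.000772=0.2855

0 0 source 0.5000
1 2 load 0.3333
2 4 source 0.2500
3 6 load 0.2778
4 8 source 0.2917
5 10 load 0.2870
6 12 source 0.2847
7 14 load 0.2855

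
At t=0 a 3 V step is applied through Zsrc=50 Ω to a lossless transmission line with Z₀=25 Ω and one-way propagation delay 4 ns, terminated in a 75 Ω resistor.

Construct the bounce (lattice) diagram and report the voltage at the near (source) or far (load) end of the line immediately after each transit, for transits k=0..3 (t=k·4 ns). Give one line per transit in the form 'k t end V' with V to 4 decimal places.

Γ_L=0.500000, Γ_S=0.333333; launch V₁=3·25/75=1.000000
k=0 src: V=1.0000
k=1 load: inc=1.000000, refl=1.000000·0.500000=0.5000; V=0.000000+1.000000+0.500000=1.5000
k=2 src: inc=0.500000, refl=0.500000·0.333333=0.1667; V=1.000000+0.500000+0.166667=1.6667
k=3 load: inc=0.166667, refl=0.166667·0.500000=0.0833; V=1.500000+0.166667+0.083333=1.7500

0 0 source 1.0000
1 4 load 1.5000
2 8 source 1.6667
3 12 load 1.7500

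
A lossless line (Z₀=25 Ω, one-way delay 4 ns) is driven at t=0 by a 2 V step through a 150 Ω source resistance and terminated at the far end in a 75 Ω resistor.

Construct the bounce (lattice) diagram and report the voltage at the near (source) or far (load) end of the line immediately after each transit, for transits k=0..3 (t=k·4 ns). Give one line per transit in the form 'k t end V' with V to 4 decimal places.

0 0 source 0.2857
1 4 load 0.4286
2 8 source 0.5306
3 12 load 0.5816

Γ_L=0.500000, Γ_S=0.714286; launch V₁=2·25/175=0.285714
k=0 src: V=0.2857
k=1 load: inc=0.285714, refl=0.285714·0.500000=0.1429; V=0.000000+0.285714+0.142857=0.4286
k=2 src: inc=0.142857, refl=0.142857·0.714286=0.1020; V=0.285714+0.142857+0.102041=0.5306
k=3 load: inc=0.102041, refl=0.102041·0.500000=0.0510; V=0.428571+0.102041+0.051020=0.5816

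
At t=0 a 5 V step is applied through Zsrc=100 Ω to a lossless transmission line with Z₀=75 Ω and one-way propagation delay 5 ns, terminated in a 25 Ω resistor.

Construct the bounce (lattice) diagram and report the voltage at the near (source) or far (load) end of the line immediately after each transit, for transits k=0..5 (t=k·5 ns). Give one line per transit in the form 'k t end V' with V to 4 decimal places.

0 0 source 2.1429
1 5 load 1.0714
2 10 source 0.9184
3 15 load 0.9949
4 20 source 1.0058
5 25 load 1.0004

Γ_L=-0.500000, Γ_S=0.142857; launch V₁=5·75/175=2.142857
k=0 src: V=2.1429
k=1 load: inc=2.142857, refl=2.142857·-0.500000=-1.0714; V=0.000000+2.142857+-1.071429=1.0714
k=2 src: inc=-1.071429, refl=-1.071429·0.142857=-0.1531; V=2.142857+-1.071429+-0.153061=0.9184
k=3 load: inc=-0.153061, refl=-0.153061·-0.500000=0.0765; V=1.071429+-0.153061+0.076531=0.9949
k=4 src: inc=0.076531, refl=0.076531·0.142857=0.0109; V=0.918367+0.076531+0.010933=1.0058
k=5 load: inc=0.010933, refl=0.010933·-0.500000=-0.0055; V=0.994898+0.010933+-0.005466=1.0004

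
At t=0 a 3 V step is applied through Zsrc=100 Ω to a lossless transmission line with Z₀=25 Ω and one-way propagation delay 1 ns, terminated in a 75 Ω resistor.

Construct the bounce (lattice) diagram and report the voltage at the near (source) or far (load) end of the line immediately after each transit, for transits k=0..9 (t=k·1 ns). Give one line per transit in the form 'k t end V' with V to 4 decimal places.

0 0 source 0.6000
1 1 load 0.9000
2 2 source 1.0800
3 3 load 1.1700
4 4 source 1.2240
5 5 load 1.2510
6 6 source 1.2672
7 7 load 1.2753
8 8 source 1.2802
9 9 load 1.2826

Γ_L=0.500000, Γ_S=0.600000; launch V₁=3·25/125=0.600000
k=0 src: V=0.6000
k=1 load: inc=0.600000, refl=0.600000·0.500000=0.3000; V=0.000000+0.600000+0.300000=0.9000
k=2 src: inc=0.300000, refl=0.300000·0.600000=0.1800; V=0.600000+0.300000+0.180000=1.0800
k=3 load: inc=0.180000, refl=0.180000·0.500000=0.0900; V=0.900000+0.180000+0.090000=1.1700
k=4 src: inc=0.090000, refl=0.090000·0.600000=0.0540; V=1.080000+0.090000+0.054000=1.2240
k=5 load: inc=0.054000, refl=0.054000·0.500000=0.0270; V=1.170000+0.054000+0.027000=1.2510
k=6 src: inc=0.027000, refl=0.027000·0.600000=0.0162; V=1.224000+0.027000+0.016200=1.2672
k=7 load: inc=0.016200, refl=0.016200·0.500000=0.0081; V=1.251000+0.016200+0.008100=1.2753
k=8 src: inc=0.008100, refl=0.008100·0.600000=0.0049; V=1.267200+0.008100+0.004860=1.2802
k=9 load: inc=0.004860, refl=0.004860·0.500000=0.0024; V=1.275300+0.004860+0.002430=1.2826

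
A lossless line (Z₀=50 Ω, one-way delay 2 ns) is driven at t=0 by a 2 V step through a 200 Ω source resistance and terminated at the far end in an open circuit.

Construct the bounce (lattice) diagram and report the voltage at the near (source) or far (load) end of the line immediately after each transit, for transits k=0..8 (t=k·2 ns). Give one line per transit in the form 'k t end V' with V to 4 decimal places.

Γ_L=1.000000, Γ_S=0.600000; launch V₁=2·50/250=0.400000
k=0 src: V=0.4000
k=1 load: inc=0.400000, refl=0.400000·1.000000=0.4000; V=0.000000+0.400000+0.400000=0.8000
k=2 src: inc=0.400000, refl=0.400000·0.600000=0.2400; V=0.400000+0.400000+0.240000=1.0400
k=3 load: inc=0.240000, refl=0.240000·1.000000=0.2400; V=0.800000+0.240000+0.240000=1.2800
k=4 src: inc=0.240000, refl=0.240000·0.600000=0.1440; V=1.040000+0.240000+0.144000=1.4240
k=5 load: inc=0.144000, refl=0.144000·1.000000=0.1440; V=1.280000+0.144000+0.144000=1.5680
k=6 src: inc=0.144000, refl=0.144000·0.600000=0.0864; V=1.424000+0.144000+0.086400=1.6544
k=7 load: inc=0.086400, refl=0.086400·1.000000=0.0864; V=1.568000+0.086400+0.086400=1.7408
k=8 src: inc=0.086400, refl=0.086400·0.600000=0.0518; V=1.654400+0.086400+0.051840=1.7926

0 0 source 0.4000
1 2 load 0.8000
2 4 source 1.0400
3 6 load 1.2800
4 8 source 1.4240
5 10 load 1.5680
6 12 source 1.6544
7 14 load 1.7408
8 16 source 1.7926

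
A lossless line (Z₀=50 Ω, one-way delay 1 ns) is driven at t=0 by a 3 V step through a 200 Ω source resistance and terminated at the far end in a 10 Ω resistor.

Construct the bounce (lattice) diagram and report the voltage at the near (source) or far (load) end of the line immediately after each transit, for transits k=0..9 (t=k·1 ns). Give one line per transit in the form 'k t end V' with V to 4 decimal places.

0 0 source 0.6000
1 1 load 0.2000
2 2 source -0.0400
3 3 load 0.1200
4 4 source 0.2160
5 5 load 0.1520
6 6 source 0.1136
7 7 load 0.1392
8 8 source 0.1546
9 9 load 0.1443

Γ_L=-0.666667, Γ_S=0.600000; launch V₁=3·50/250=0.600000
k=0 src: V=0.6000
k=1 load: inc=0.600000, refl=0.600000·-0.666667=-0.4000; V=0.000000+0.600000+-0.400000=0.2000
k=2 src: inc=-0.400000, refl=-0.400000·0.600000=-0.2400; V=0.600000+-0.400000+-0.240000=-0.0400
k=3 load: inc=-0.240000, refl=-0.240000·-0.666667=0.1600; V=0.200000+-0.240000+0.160000=0.1200
k=4 src: inc=0.160000, refl=0.160000·0.600000=0.0960; V=-0.040000+0.160000+0.096000=0.2160
k=5 load: inc=0.096000, refl=0.096000·-0.666667=-0.0640; V=0.120000+0.096000+-0.064000=0.1520
k=6 src: inc=-0.064000, refl=-0.064000·0.600000=-0.0384; V=0.216000+-0.064000+-0.038400=0.1136
k=7 load: inc=-0.038400, refl=-0.038400·-0.666667=0.0256; V=0.152000+-0.038400+0.025600=0.1392
k=8 src: inc=0.025600, refl=0.025600·0.600000=0.0154; V=0.113600+0.025600+0.015360=0.1546
k=9 load: inc=0.015360, refl=0.015360·-0.666667=-0.0102; V=0.139200+0.015360+-0.010240=0.1443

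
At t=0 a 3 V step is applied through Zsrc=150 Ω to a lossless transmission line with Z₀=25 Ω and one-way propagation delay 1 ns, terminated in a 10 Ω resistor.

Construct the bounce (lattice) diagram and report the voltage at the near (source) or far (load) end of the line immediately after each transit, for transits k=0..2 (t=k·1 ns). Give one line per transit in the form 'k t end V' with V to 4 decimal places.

Γ_L=-0.428571, Γ_S=0.714286; launch V₁=3·25/175=0.428571
k=0 src: V=0.4286
k=1 load: inc=0.428571, refl=0.428571·-0.428571=-0.1837; V=0.000000+0.428571+-0.183673=0.2449
k=2 src: inc=-0.183673, refl=-0.183673·0.714286=-0.1312; V=0.428571+-0.183673+-0.131195=0.1137

0 0 source 0.4286
1 1 load 0.2449
2 2 source 0.1137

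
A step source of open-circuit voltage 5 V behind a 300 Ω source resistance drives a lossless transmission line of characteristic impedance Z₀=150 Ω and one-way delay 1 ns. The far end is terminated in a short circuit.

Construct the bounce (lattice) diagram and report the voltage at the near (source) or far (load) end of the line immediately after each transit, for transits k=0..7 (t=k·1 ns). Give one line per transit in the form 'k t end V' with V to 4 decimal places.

0 0 source 1.6667
1 1 load 0.0000
2 2 source -0.5556
3 3 load 0.0000
4 4 source 0.1852
5 5 load 0.0000
6 6 source -0.0617
7 7 load 0.0000

Γ_L=-1.000000, Γ_S=0.333333; launch V₁=5·150/450=1.666667
k=0 src: V=1.6667
k=1 load: inc=1.666667, refl=1.666667·-1.000000=-1.6667; V=0.000000+1.666667+-1.666667=0.0000
k=2 src: inc=-1.666667, refl=-1.666667·0.333333=-0.5556; V=1.666667+-1.666667+-0.555556=-0.5556
k=3 load: inc=-0.555556, refl=-0.555556·-1.000000=0.5556; V=0.000000+-0.555556+0.555556=0.0000
k=4 src: inc=0.555556, refl=0.555556·0.333333=0.1852; V=-0.555556+0.555556+0.185185=0.1852
k=5 load: inc=0.185185, refl=0.185185·-1.000000=-0.1852; V=0.000000+0.185185+-0.185185=0.0000
k=6 src: inc=-0.185185, refl=-0.185185·0.333333=-0.0617; V=0.185185+-0.185185+-0.061728=-0.0617
k=7 load: inc=-0.061728, refl=-0.061728·-1.000000=0.0617; V=0.000000+-0.061728+0.061728=0.0000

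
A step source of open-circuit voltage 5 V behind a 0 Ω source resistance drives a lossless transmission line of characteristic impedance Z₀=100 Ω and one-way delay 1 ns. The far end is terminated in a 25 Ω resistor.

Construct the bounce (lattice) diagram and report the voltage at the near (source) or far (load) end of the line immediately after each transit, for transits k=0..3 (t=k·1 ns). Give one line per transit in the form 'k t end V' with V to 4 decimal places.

0 0 source 5.0000
1 1 load 2.0000
2 2 source 5.0000
3 3 load 3.2000

Γ_L=-0.600000, Γ_S=-1.000000; launch V₁=5·100/100=5.000000
k=0 src: V=5.0000
k=1 load: inc=5.000000, refl=5.000000·-0.600000=-3.0000; V=0.000000+5.000000+-3.000000=2.0000
k=2 src: inc=-3.000000, refl=-3.000000·-1.000000=3.0000; V=5.000000+-3.000000+3.000000=5.0000
k=3 load: inc=3.000000, refl=3.000000·-0.600000=-1.8000; V=2.000000+3.000000+-1.800000=3.2000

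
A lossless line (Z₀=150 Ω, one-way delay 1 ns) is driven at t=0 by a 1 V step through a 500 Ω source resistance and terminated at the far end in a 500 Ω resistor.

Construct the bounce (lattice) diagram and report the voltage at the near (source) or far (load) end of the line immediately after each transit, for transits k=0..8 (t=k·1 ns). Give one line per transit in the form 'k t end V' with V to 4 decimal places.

0 0 source 0.2308
1 1 load 0.3550
2 2 source 0.4219
3 3 load 0.4580
4 4 source 0.4774
5 5 load 0.4878
6 6 source 0.4934
7 7 load 0.4965
8 8 source 0.4981

Γ_L=0.538462, Γ_S=0.538462; launch V₁=1·150/650=0.230769
k=0 src: V=0.2308
k=1 load: inc=0.230769, refl=0.230769·0.538462=0.1243; V=0.000000+0.230769+0.124260=0.3550
k=2 src: inc=0.124260, refl=0.124260·0.538462=0.0669; V=0.230769+0.124260+0.066909=0.4219
k=3 load: inc=0.066909, refl=0.066909·0.538462=0.0360; V=0.355030+0.066909+0.036028=0.4580
k=4 src: inc=0.036028, refl=0.036028·0.538462=0.0194; V=0.421939+0.036028+0.019400=0.4774
k=5 load: inc=0.019400, refl=0.019400·0.538462=0.0104; V=0.457967+0.019400+0.010446=0.4878
k=6 src: inc=0.010446, refl=0.010446·0.538462=0.0056; V=0.477367+0.010446+0.005625=0.4934
k=7 load: inc=0.005625, refl=0.005625·0.538462=0.0030; V=0.487813+0.005625+0.003029=0.4965
k=8 src: inc=0.003029, refl=0.003029·0.538462=0.0016; V=0.493438+0.003029+0.001631=0.4981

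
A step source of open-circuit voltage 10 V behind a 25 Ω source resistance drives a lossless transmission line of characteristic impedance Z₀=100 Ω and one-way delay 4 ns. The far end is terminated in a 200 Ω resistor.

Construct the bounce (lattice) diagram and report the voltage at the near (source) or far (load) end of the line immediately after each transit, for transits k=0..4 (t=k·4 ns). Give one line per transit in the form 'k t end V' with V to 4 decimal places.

Γ_L=0.333333, Γ_S=-0.600000; launch V₁=10·100/125=8.000000
k=0 src: V=8.0000
k=1 load: inc=8.000000, refl=8.000000·0.333333=2.6667; V=0.000000+8.000000+2.666667=10.6667
k=2 src: inc=2.666667, refl=2.666667·-0.600000=-1.6000; V=8.000000+2.666667+-1.600000=9.0667
k=3 load: inc=-1.600000, refl=-1.600000·0.333333=-0.5333; V=10.666667+-1.600000+-0.533333=8.5333
k=4 src: inc=-0.533333, refl=-0.533333·-0.600000=0.3200; V=9.066667+-0.533333+0.320000=8.8533

0 0 source 8.0000
1 4 load 10.6667
2 8 source 9.0667
3 12 load 8.5333
4 16 source 8.8533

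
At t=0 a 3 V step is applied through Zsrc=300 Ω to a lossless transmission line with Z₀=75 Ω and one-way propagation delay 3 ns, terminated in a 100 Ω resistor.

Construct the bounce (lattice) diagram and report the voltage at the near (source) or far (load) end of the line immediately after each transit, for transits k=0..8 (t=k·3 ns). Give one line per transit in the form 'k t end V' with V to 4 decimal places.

Γ_L=0.142857, Γ_S=0.600000; launch V₁=3·75/375=0.600000
k=0 src: V=0.6000
k=1 load: inc=0.600000, refl=0.600000·0.142857=0.0857; V=0.000000+0.600000+0.085714=0.6857
k=2 src: inc=0.085714, refl=0.085714·0.600000=0.0514; V=0.600000+0.085714+0.051429=0.7371
k=3 load: inc=0.051429, refl=0.051429·0.142857=0.0073; V=0.685714+0.051429+0.007347=0.7445
k=4 src: inc=0.007347, refl=0.007347·0.600000=0.0044; V=0.737143+0.007347+0.004408=0.7489
k=5 load: inc=0.004408, refl=0.004408·0.142857=0.0006; V=0.744490+0.004408+0.000630=0.7495
k=6 src: inc=0.000630, refl=0.000630·0.600000=0.0004; V=0.748898+0.000630+0.000378=0.7499
k=7 load: inc=0.000378, refl=0.000378·0.142857=0.0001; V=0.749528+0.000378+0.000054=0.7500
k=8 src: inc=0.000054, refl=0.000054·0.600000=0.0000; V=0.749906+0.000054+0.000032=0.7500

0 0 source 0.6000
1 3 load 0.6857
2 6 source 0.7371
3 9 load 0.7445
4 12 source 0.7489
5 15 load 0.7495
6 18 source 0.7499
7 21 load 0.7500
8 24 source 0.7500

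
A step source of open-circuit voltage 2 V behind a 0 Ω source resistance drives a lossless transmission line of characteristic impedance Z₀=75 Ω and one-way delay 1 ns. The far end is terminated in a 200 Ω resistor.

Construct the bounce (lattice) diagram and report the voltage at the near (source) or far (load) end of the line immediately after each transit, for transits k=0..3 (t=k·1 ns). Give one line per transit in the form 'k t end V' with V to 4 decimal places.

Γ_L=0.454545, Γ_S=-1.000000; launch V₁=2·75/75=2.000000
k=0 src: V=2.0000
k=1 load: inc=2.000000, refl=2.000000·0.454545=0.9091; V=0.000000+2.000000+0.909091=2.9091
k=2 src: inc=0.909091, refl=0.909091·-1.000000=-0.9091; V=2.000000+0.909091+-0.909091=2.0000
k=3 load: inc=-0.909091, refl=-0.909091·0.454545=-0.4132; V=2.909091+-0.909091+-0.413223=1.5868

0 0 source 2.0000
1 1 load 2.9091
2 2 source 2.0000
3 3 load 1.5868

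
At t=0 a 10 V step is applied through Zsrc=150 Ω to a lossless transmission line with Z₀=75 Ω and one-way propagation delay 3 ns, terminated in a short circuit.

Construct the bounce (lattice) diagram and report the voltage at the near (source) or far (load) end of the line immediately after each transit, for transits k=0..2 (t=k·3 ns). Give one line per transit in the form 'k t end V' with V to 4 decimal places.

Γ_L=-1.000000, Γ_S=0.333333; launch V₁=10·75/225=3.333333
k=0 src: V=3.3333
k=1 load: inc=3.333333, refl=3.333333·-1.000000=-3.3333; V=0.000000+3.333333+-3.333333=0.0000
k=2 src: inc=-3.333333, refl=-3.333333·0.333333=-1.1111; V=3.333333+-3.333333+-1.111111=-1.1111

0 0 source 3.3333
1 3 load 0.0000
2 6 source -1.1111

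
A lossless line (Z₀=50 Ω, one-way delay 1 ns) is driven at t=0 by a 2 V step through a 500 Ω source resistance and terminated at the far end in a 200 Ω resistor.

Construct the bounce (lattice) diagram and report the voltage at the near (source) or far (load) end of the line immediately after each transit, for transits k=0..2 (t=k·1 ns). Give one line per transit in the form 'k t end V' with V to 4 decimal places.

0 0 source 0.1818
1 1 load 0.2909
2 2 source 0.3802

Γ_L=0.600000, Γ_S=0.818182; launch V₁=2·50/550=0.181818
k=0 src: V=0.1818
k=1 load: inc=0.181818, refl=0.181818·0.600000=0.1091; V=0.000000+0.181818+0.109091=0.2909
k=2 src: inc=0.109091, refl=0.109091·0.818182=0.0893; V=0.181818+0.109091+0.089256=0.3802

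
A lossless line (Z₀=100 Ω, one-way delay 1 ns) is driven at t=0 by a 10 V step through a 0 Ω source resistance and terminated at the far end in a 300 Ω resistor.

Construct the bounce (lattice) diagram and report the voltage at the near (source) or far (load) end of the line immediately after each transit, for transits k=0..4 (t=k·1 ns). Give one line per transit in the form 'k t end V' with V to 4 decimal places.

Γ_L=0.500000, Γ_S=-1.000000; launch V₁=10·100/100=10.000000
k=0 src: V=10.0000
k=1 load: inc=10.000000, refl=10.000000·0.500000=5.0000; V=0.000000+10.000000+5.000000=15.0000
k=2 src: inc=5.000000, refl=5.000000·-1.000000=-5.0000; V=10.000000+5.000000+-5.000000=10.0000
k=3 load: inc=-5.000000, refl=-5.000000·0.500000=-2.5000; V=15.000000+-5.000000+-2.500000=7.5000
k=4 src: inc=-2.500000, refl=-2.500000·-1.000000=2.5000; V=10.000000+-2.500000+2.500000=10.0000

0 0 source 10.0000
1 1 load 15.0000
2 2 source 10.0000
3 3 load 7.5000
4 4 source 10.0000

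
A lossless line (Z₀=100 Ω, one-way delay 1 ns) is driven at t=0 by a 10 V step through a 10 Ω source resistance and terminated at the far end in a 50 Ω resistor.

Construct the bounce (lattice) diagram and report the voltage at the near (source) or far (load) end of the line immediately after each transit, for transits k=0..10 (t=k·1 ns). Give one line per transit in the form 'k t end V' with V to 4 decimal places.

Γ_L=-0.333333, Γ_S=-0.818182; launch V₁=10·100/110=9.090909
k=0 src: V=9.0909
k=1 load: inc=9.090909, refl=9.090909·-0.333333=-3.0303; V=0.000000+9.090909+-3.030303=6.0606
k=2 src: inc=-3.030303, refl=-3.030303·-0.818182=2.4793; V=9.090909+-3.030303+2.479339=8.5399
k=3 load: inc=2.479339, refl=2.479339·-0.333333=-0.8264; V=6.060606+2.479339+-0.826446=7.7135
k=4 src: inc=-0.826446, refl=-0.826446·-0.818182=0.6762; V=8.539945+-0.826446+0.676183=8.3897
k=5 load: inc=0.676183, refl=0.676183·-0.333333=-0.2254; V=7.713499+0.676183+-0.225394=8.1643
k=6 src: inc=-0.225394, refl=-0.225394·-0.818182=0.1844; V=8.389682+-0.225394+0.184414=8.3487
k=7 load: inc=0.184414, refl=0.184414·-0.333333=-0.0615; V=8.164288+0.184414+-0.061471=8.2872
k=8 src: inc=-0.061471, refl=-0.061471·-0.818182=0.0503; V=8.348701+-0.061471+0.050295=8.3375
k=9 load: inc=0.050295, refl=0.050295·-0.333333=-0.0168; V=8.287230+0.050295+-0.016765=8.3208
k=10 src: inc=-0.016765, refl=-0.016765·-0.818182=0.0137; V=8.337525+-0.016765+0.013717=8.3345

0 0 source 9.0909
1 1 load 6.0606
2 2 source 8.5399
3 3 load 7.7135
4 4 source 8.3897
5 5 load 8.1643
6 6 source 8.3487
7 7 load 8.2872
8 8 source 8.3375
9 9 load 8.3208
10 10 source 8.3345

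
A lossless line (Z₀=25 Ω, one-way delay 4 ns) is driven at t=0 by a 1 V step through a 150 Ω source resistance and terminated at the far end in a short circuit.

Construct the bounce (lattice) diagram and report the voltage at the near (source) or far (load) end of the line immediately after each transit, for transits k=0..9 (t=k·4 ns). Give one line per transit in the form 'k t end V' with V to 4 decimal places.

Γ_L=-1.000000, Γ_S=0.714286; launch V₁=1·25/175=0.142857
k=0 src: V=0.1429
k=1 load: inc=0.142857, refl=0.142857·-1.000000=-0.1429; V=0.000000+0.142857+-0.142857=0.0000
k=2 src: inc=-0.142857, refl=-0.142857·0.714286=-0.1020; V=0.142857+-0.142857+-0.102041=-0.1020
k=3 load: inc=-0.102041, refl=-0.102041·-1.000000=0.1020; V=0.000000+-0.102041+0.102041=0.0000
k=4 src: inc=0.102041, refl=0.102041·0.714286=0.0729; V=-0.102041+0.102041+0.072886=0.0729
k=5 load: inc=0.072886, refl=0.072886·-1.000000=-0.0729; V=0.000000+0.072886+-0.072886=0.0000
k=6 src: inc=-0.072886, refl=-0.072886·0.714286=-0.0521; V=0.072886+-0.072886+-0.052062=-0.0521
k=7 load: inc=-0.052062, refl=-0.052062·-1.000000=0.0521; V=0.000000+-0.052062+0.052062=0.0000
k=8 src: inc=0.052062, refl=0.052062·0.714286=0.0372; V=-0.052062+0.052062+0.037187=0.0372
k=9 load: inc=0.037187, refl=0.037187·-1.000000=-0.0372; V=0.000000+0.037187+-0.037187=0.0000

0 0 source 0.1429
1 4 load 0.0000
2 8 source -0.1020
3 12 load 0.0000
4 16 source 0.0729
5 20 load 0.0000
6 24 source -0.0521
7 28 load 0.0000
8 32 source 0.0372
9 36 load 0.0000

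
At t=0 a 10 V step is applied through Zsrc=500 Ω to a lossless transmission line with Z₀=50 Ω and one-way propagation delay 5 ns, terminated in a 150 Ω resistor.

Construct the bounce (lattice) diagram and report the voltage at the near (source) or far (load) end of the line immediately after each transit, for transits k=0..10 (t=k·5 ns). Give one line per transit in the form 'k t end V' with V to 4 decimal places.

Γ_L=0.500000, Γ_S=0.818182; launch V₁=10·50/550=0.909091
k=0 src: V=0.9091
k=1 load: inc=0.909091, refl=0.909091·0.500000=0.4545; V=0.000000+0.909091+0.454545=1.3636
k=2 src: inc=0.454545, refl=0.454545·0.818182=0.3719; V=0.909091+0.454545+0.371901=1.7355
k=3 load: inc=0.371901, refl=0.371901·0.500000=0.1860; V=1.363636+0.371901+0.185950=1.9215
k=4 src: inc=0.185950, refl=0.185950·0.818182=0.1521; V=1.735537+0.185950+0.152141=2.0736
k=5 load: inc=0.152141, refl=0.152141·0.500000=0.0761; V=1.921488+0.152141+0.076071=2.1497
k=6 src: inc=0.076071, refl=0.076071·0.818182=0.0622; V=2.073629+0.076071+0.062240=2.2119
k=7 load: inc=0.062240, refl=0.062240·0.500000=0.0311; V=2.149699+0.062240+0.031120=2.2431
k=8 src: inc=0.031120, refl=0.031120·0.818182=0.0255; V=2.211939+0.031120+0.025462=2.2685
k=9 load: inc=0.025462, refl=0.025462·0.500000=0.0127; V=2.243059+0.025462+0.012731=2.2813
k=10 src: inc=0.012731, refl=0.012731·0.818182=0.0104; V=2.268521+0.012731+0.010416=2.2917

0 0 source 0.9091
1 5 load 1.3636
2 10 source 1.7355
3 15 load 1.9215
4 20 source 2.0736
5 25 load 2.1497
6 30 source 2.2119
7 35 load 2.2431
8 40 source 2.2685
9 45 load 2.2813
10 50 source 2.2917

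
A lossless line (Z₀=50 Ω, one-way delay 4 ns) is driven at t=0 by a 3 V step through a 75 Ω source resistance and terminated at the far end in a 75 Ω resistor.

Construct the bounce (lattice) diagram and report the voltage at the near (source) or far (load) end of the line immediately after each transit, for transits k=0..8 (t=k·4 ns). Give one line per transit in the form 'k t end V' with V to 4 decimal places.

Γ_L=0.200000, Γ_S=0.200000; launch V₁=3·50/125=1.200000
k=0 src: V=1.2000
k=1 load: inc=1.200000, refl=1.200000·0.200000=0.2400; V=0.000000+1.200000+0.240000=1.4400
k=2 src: inc=0.240000, refl=0.240000·0.200000=0.0480; V=1.200000+0.240000+0.048000=1.4880
k=3 load: inc=0.048000, refl=0.048000·0.200000=0.0096; V=1.440000+0.048000+0.009600=1.4976
k=4 src: inc=0.009600, refl=0.009600·0.200000=0.0019; V=1.488000+0.009600+0.001920=1.4995
k=5 load: inc=0.001920, refl=0.001920·0.200000=0.0004; V=1.497600+0.001920+0.000384=1.4999
k=6 src: inc=0.000384, refl=0.000384·0.200000=0.0001; V=1.499520+0.000384+0.000077=1.5000
k=7 load: inc=0.000077, refl=0.000077·0.200000=0.0000; V=1.499904+0.000077+0.000015=1.5000
k=8 src: inc=0.000015, refl=0.000015·0.200000=0.0000; V=1.499981+0.000015+0.000003=1.5000

0 0 source 1.2000
1 4 load 1.4400
2 8 source 1.4880
3 12 load 1.4976
4 16 source 1.4995
5 20 load 1.4999
6 24 source 1.5000
7 28 load 1.5000
8 32 source 1.5000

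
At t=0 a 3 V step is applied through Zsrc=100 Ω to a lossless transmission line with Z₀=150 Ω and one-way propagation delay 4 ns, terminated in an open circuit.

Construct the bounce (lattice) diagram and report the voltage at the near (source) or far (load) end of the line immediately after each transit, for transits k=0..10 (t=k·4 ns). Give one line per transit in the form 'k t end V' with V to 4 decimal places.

0 0 source 1.8000
1 4 load 3.6000
2 8 source 3.2400
3 12 load 2.8800
4 16 source 2.9520
5 20 load 3.0240
6 24 source 3.0096
7 28 load 2.9952
8 32 source 2.9981
9 36 load 3.0010
10 40 source 3.0004

Γ_L=1.000000, Γ_S=-0.200000; launch V₁=3·150/250=1.800000
k=0 src: V=1.8000
k=1 load: inc=1.800000, refl=1.800000·1.000000=1.8000; V=0.000000+1.800000+1.800000=3.6000
k=2 src: inc=1.800000, refl=1.800000·-0.200000=-0.3600; V=1.800000+1.800000+-0.360000=3.2400
k=3 load: inc=-0.360000, refl=-0.360000·1.000000=-0.3600; V=3.600000+-0.360000+-0.360000=2.8800
k=4 src: inc=-0.360000, refl=-0.360000·-0.200000=0.0720; V=3.240000+-0.360000+0.072000=2.9520
k=5 load: inc=0.072000, refl=0.072000·1.000000=0.0720; V=2.880000+0.072000+0.072000=3.0240
k=6 src: inc=0.072000, refl=0.072000·-0.200000=-0.0144; V=2.952000+0.072000+-0.014400=3.0096
k=7 load: inc=-0.014400, refl=-0.014400·1.000000=-0.0144; V=3.024000+-0.014400+-0.014400=2.9952
k=8 src: inc=-0.014400, refl=-0.014400·-0.200000=0.0029; V=3.009600+-0.014400+0.002880=2.9981
k=9 load: inc=0.002880, refl=0.002880·1.000000=0.0029; V=2.995200+0.002880+0.002880=3.0010
k=10 src: inc=0.002880, refl=0.002880·-0.200000=-0.0006; V=2.998080+0.002880+-0.000576=3.0004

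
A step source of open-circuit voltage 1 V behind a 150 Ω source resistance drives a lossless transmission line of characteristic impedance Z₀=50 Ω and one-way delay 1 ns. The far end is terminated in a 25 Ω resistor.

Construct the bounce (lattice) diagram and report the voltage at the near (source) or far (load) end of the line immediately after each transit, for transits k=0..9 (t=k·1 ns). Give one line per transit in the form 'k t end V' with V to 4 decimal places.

Γ_L=-0.333333, Γ_S=0.500000; launch V₁=1·50/200=0.250000
k=0 src: V=0.2500
k=1 load: inc=0.250000, refl=0.250000·-0.333333=-0.0833; V=0.000000+0.250000+-0.083333=0.1667
k=2 src: inc=-0.083333, refl=-0.083333·0.500000=-0.0417; V=0.250000+-0.083333+-0.041667=0.1250
k=3 load: inc=-0.041667, refl=-0.041667·-0.333333=0.0139; V=0.166667+-0.041667+0.013889=0.1389
k=4 src: inc=0.013889, refl=0.013889·0.500000=0.0069; V=0.125000+0.013889+0.006944=0.1458
k=5 load: inc=0.006944, refl=0.006944·-0.333333=-0.0023; V=0.138889+0.006944+-0.002315=0.1435
k=6 src: inc=-0.002315, refl=-0.002315·0.500000=-0.0012; V=0.145833+-0.002315+-0.001157=0.1424
k=7 load: inc=-0.001157, refl=-0.001157·-0.333333=0.0004; V=0.143519+-0.001157+0.000386=0.1427
k=8 src: inc=0.000386, refl=0.000386·0.500000=0.0002; V=0.142361+0.000386+0.000193=0.1429
k=9 load: inc=0.000193, refl=0.000193·-0.333333=-0.0001; V=0.142747+0.000193+-0.000064=0.1429

0 0 source 0.2500
1 1 load 0.1667
2 2 source 0.1250
3 3 load 0.1389
4 4 source 0.1458
5 5 load 0.1435
6 6 source 0.1424
7 7 load 0.1427
8 8 source 0.1429
9 9 load 0.1429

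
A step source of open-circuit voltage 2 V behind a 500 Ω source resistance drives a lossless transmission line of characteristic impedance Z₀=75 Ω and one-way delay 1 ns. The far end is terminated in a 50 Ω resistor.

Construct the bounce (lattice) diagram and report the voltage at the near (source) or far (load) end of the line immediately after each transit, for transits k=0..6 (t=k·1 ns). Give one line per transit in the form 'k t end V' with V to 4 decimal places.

0 0 source 0.2609
1 1 load 0.2087
2 2 source 0.1701
3 3 load 0.1778
4 4 source 0.1835
5 5 load 0.1824
6 6 source 0.1816

Γ_L=-0.200000, Γ_S=0.739130; launch V₁=2·75/575=0.260870
k=0 src: V=0.2609
k=1 load: inc=0.260870, refl=0.260870·-0.200000=-0.0522; V=0.000000+0.260870+-0.052174=0.2087
k=2 src: inc=-0.052174, refl=-0.052174·0.739130=-0.0386; V=0.260870+-0.052174+-0.038563=0.1701
k=3 load: inc=-0.038563, refl=-0.038563·-0.200000=0.0077; V=0.208696+-0.038563+0.007713=0.1778
k=4 src: inc=0.007713, refl=0.007713·0.739130=0.0057; V=0.170132+0.007713+0.005701=0.1835
k=5 load: inc=0.005701, refl=0.005701·-0.200000=-0.0011; V=0.177845+0.005701+-0.001140=0.1824
k=6 src: inc=-0.001140, refl=-0.001140·0.739130=-0.0008; V=0.183546+-0.001140+-0.000843=0.1816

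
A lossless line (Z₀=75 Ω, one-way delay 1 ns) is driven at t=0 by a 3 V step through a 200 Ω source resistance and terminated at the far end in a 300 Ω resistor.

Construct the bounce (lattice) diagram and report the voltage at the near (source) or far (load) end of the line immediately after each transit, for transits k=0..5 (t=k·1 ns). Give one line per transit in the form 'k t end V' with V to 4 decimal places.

0 0 source 0.8182
1 1 load 1.3091
2 2 source 1.5322
3 3 load 1.6661
4 4 source 1.7270
5 5 load 1.7635

Γ_L=0.600000, Γ_S=0.454545; launch V₁=3·75/275=0.818182
k=0 src: V=0.8182
k=1 load: inc=0.818182, refl=0.818182·0.600000=0.4909; V=0.000000+0.818182+0.490909=1.3091
k=2 src: inc=0.490909, refl=0.490909·0.454545=0.2231; V=0.818182+0.490909+0.223140=1.5322
k=3 load: inc=0.223140, refl=0.223140·0.600000=0.1339; V=1.309091+0.223140+0.133884=1.6661
k=4 src: inc=0.133884, refl=0.133884·0.454545=0.0609; V=1.532231+0.133884+0.060856=1.7270
k=5 load: inc=0.060856, refl=0.060856·0.600000=0.0365; V=1.666116+0.060856+0.036514=1.7635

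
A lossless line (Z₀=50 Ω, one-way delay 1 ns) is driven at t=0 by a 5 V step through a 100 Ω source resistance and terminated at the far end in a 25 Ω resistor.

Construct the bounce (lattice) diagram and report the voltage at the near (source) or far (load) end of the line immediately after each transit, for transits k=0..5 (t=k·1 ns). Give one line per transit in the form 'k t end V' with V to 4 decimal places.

Γ_L=-0.333333, Γ_S=0.333333; launch V₁=5·50/150=1.666667
k=0 src: V=1.6667
k=1 load: inc=1.666667, refl=1.666667·-0.333333=-0.5556; V=0.000000+1.666667+-0.555556=1.1111
k=2 src: inc=-0.555556, refl=-0.555556·0.333333=-0.1852; V=1.666667+-0.555556+-0.185185=0.9259
k=3 load: inc=-0.185185, refl=-0.185185·-0.333333=0.0617; V=1.111111+-0.185185+0.061728=0.9877
k=4 src: inc=0.061728, refl=0.061728·0.333333=0.0206; V=0.925926+0.061728+0.020576=1.0082
k=5 load: inc=0.020576, refl=0.020576·-0.333333=-0.0069; V=0.987654+0.020576+-0.006859=1.0014

0 0 source 1.6667
1 1 load 1.1111
2 2 source 0.9259
3 3 load 0.9877
4 4 source 1.0082
5 5 load 1.0014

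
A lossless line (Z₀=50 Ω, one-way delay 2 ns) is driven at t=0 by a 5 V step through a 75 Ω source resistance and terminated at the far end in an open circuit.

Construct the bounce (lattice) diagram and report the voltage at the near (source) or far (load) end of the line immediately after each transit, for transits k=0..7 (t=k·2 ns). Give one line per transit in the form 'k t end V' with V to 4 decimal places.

Γ_L=1.000000, Γ_S=0.200000; launch V₁=5·50/125=2.000000
k=0 src: V=2.0000
k=1 load: inc=2.000000, refl=2.000000·1.000000=2.0000; V=0.000000+2.000000+2.000000=4.0000
k=2 src: inc=2.000000, refl=2.000000·0.200000=0.4000; V=2.000000+2.000000+0.400000=4.4000
k=3 load: inc=0.400000, refl=0.400000·1.000000=0.4000; V=4.000000+0.400000+0.400000=4.8000
k=4 src: inc=0.400000, refl=0.400000·0.200000=0.0800; V=4.400000+0.400000+0.080000=4.8800
k=5 load: inc=0.080000, refl=0.080000·1.000000=0.0800; V=4.800000+0.080000+0.080000=4.9600
k=6 src: inc=0.080000, refl=0.080000·0.200000=0.0160; V=4.880000+0.080000+0.016000=4.9760
k=7 load: inc=0.016000, refl=0.016000·1.000000=0.0160; V=4.960000+0.016000+0.016000=4.9920

0 0 source 2.0000
1 2 load 4.0000
2 4 source 4.4000
3 6 load 4.8000
4 8 source 4.8800
5 10 load 4.9600
6 12 source 4.9760
7 14 load 4.9920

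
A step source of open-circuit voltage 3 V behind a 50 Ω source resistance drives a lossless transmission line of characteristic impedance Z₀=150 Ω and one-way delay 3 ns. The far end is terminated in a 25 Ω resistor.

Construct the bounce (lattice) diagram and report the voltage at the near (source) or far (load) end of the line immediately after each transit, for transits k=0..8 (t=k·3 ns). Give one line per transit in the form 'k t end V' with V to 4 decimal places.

Γ_L=-0.714286, Γ_S=-0.500000; launch V₁=3·150/200=2.250000
k=0 src: V=2.2500
k=1 load: inc=2.250000, refl=2.250000·-0.714286=-1.6071; V=0.000000+2.250000+-1.607143=0.6429
k=2 src: inc=-1.607143, refl=-1.607143·-0.500000=0.8036; V=2.250000+-1.607143+0.803571=1.4464
k=3 load: inc=0.803571, refl=0.803571·-0.714286=-0.5740; V=0.642857+0.803571+-0.573980=0.8724
k=4 src: inc=-0.573980, refl=-0.573980·-0.500000=0.2870; V=1.446429+-0.573980+0.286990=1.1594
k=5 load: inc=0.286990, refl=0.286990·-0.714286=-0.2050; V=0.872449+0.286990+-0.204993=0.9544
k=6 src: inc=-0.204993, refl=-0.204993·-0.500000=0.1025; V=1.159439+-0.204993+0.102496=1.0569
k=7 load: inc=0.102496, refl=0.102496·-0.714286=-0.0732; V=0.954446+0.102496+-0.073212=0.9837
k=8 src: inc=-0.073212, refl=-0.073212·-0.500000=0.0366; V=1.056942+-0.073212+0.036606=1.0203

0 0 source 2.2500
1 3 load 0.6429
2 6 source 1.4464
3 9 load 0.8724
4 12 source 1.1594
5 15 load 0.9544
6 18 source 1.0569
7 21 load 0.9837
8 24 source 1.0203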